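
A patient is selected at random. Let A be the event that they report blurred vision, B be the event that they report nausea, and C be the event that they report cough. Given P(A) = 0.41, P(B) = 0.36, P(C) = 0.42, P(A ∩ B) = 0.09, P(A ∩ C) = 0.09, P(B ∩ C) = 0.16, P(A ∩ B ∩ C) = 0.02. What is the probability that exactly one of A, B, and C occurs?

0.57

By inclusion–exclusion (exactly-one form):
P(exactly one) = 0.41 + 0.36 + 0.42 − 2·0.09 − 2·0.09 − 2·0.16 + 3·0.02 = 0.57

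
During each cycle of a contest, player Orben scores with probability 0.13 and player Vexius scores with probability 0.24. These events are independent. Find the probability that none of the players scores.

0.6612

P(none) = (1 − 0.13) × (1 − 0.24) = 0.87 × 0.76 = 0.6612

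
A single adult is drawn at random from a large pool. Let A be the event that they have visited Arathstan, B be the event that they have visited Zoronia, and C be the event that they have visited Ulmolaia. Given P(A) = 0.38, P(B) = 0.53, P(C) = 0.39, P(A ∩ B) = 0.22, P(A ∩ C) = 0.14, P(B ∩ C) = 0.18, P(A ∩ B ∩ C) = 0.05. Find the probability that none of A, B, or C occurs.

Apply inclusion-exclusion:
P(A ∪ B ∪ C) = 0.38 + 0.53 + 0.39 − 0.22 − 0.14 − 0.18 + 0.05 = 0.81
P(none) = 1 − 0.81 = 0.19

0.19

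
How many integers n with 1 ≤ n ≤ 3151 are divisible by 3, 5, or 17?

By inclusion–exclusion:
⌊3151/3⌋ + ⌊3151/5⌋ + ⌊3151/17⌋ − ⌊3151/15⌋ − ⌊3151/51⌋ − ⌊3151/85⌋ + ⌊3151/255⌋ = 1050 + 630 + 185 − 210 − 61 − 37 + 12 = 1569

1569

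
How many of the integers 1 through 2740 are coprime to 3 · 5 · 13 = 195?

1349

Apply inclusion-exclusion:
floor(2740/3) + floor(2740/5) + floor(2740/13) − floor(2740/15) − floor(2740/39) − floor(2740/65) + floor(2740/195) = 913 + 548 + 210 − 182 − 70 − 42 + 14 = 1391
2740 − 1391 = 1349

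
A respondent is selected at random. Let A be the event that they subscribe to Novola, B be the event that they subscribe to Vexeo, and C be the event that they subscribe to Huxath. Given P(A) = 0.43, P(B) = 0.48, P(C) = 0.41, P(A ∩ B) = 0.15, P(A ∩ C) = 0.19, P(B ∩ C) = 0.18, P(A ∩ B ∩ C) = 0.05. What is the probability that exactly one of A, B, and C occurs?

0.43

Using the inclusion–exclusion count for exactly one event:
P(exactly one) = 0.43 + 0.48 + 0.41 − 2·0.15 − 2·0.19 − 2·0.18 + 3·0.05 = 0.43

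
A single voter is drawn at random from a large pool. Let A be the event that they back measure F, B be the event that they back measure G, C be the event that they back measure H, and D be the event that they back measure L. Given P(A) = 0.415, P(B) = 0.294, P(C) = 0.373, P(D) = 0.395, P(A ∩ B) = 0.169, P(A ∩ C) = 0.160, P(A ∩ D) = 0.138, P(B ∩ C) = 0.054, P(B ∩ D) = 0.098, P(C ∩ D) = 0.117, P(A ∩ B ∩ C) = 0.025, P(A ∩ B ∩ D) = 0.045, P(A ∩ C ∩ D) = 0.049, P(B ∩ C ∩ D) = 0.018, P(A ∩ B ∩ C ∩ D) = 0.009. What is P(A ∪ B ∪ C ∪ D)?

Using inclusion–exclusion:
P(A ∪ B ∪ C ∪ D) = 0.415 + 0.294 + 0.373 + 0.395 − 0.169 − 0.160 − 0.138 − 0.054 − 0.098 − 0.117 + 0.025 + 0.045 + 0.049 + 0.018 − 0.009 = 0.869

0.869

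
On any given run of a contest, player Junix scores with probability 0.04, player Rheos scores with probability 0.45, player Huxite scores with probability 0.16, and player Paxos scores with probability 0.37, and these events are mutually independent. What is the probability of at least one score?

P(none) = (1 − 0.04) × (1 − 0.45) × (1 − 0.16) × (1 − 0.37) = 0.96 × 0.55 × 0.84 × 0.63 = 0.2794176
P(at least one) = 1 − 0.2794176 = 0.7205824

0.7205824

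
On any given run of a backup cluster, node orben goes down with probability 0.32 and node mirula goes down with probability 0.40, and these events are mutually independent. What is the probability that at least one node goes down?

0.592

P(none) = (1 − 0.32) × (1 − 0.40) = 0.68 × 0.60 = 0.408
P(at least one) = 1 − 0.408 = 0.592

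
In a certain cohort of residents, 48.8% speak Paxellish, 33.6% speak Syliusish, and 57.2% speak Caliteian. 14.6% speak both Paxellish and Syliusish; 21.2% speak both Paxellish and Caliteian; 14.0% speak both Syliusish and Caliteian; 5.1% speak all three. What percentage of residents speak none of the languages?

5.1%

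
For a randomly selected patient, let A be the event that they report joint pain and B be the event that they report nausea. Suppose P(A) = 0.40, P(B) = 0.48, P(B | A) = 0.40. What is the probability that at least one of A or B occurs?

0.72

P(A ∩ B) = P(A)·P(B|A) = 0.40 × 0.40 = 0.16
Inclusion–exclusion gives
P(A ∪ B) = 0.40 + 0.48 − 0.16 = 0.72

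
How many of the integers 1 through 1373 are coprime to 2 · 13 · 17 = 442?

Using inclusion–exclusion:
floor(1373/2) + floor(1373/13) + floor(1373/17) − floor(1373/26) − floor(1373/34) − floor(1373/221) + floor(1373/442) = 686 + 105 + 80 − 52 − 40 − 6 + 3 = 776
1373 − 776 = 597

597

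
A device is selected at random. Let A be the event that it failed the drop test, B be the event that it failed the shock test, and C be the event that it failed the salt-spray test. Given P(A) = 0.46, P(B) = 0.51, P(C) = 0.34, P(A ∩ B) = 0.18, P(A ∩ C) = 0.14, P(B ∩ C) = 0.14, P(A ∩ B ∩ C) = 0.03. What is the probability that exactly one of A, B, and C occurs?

0.48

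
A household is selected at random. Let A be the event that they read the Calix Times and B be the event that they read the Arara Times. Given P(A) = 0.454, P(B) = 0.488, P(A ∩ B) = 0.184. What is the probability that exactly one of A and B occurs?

P(exactly one) = 0.454 + 0.488 − 2·0.184 = 0.574

0.574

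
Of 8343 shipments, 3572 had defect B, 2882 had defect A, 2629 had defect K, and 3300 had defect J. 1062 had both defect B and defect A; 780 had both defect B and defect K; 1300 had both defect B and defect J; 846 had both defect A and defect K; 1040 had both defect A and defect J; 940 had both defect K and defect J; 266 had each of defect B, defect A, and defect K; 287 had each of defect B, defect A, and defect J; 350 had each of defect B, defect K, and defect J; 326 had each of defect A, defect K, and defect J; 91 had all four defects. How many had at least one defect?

7553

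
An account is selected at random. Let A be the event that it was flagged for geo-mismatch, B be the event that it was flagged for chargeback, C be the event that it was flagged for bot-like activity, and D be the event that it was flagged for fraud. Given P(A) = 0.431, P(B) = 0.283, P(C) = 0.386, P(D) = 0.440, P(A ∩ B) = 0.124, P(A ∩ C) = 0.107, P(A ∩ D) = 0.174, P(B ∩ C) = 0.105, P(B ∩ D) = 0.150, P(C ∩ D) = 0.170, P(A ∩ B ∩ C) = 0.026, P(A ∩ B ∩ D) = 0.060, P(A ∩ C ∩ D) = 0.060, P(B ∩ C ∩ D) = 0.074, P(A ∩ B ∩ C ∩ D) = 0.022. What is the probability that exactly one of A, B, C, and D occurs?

0.452

P(exactly one) = 0.431 + 0.283 + 0.386 + 0.440 − 2·0.124 − 2·0.107 − 2·0.174 − 2·0.105 − 2·0.150 − 2·0.170 + 3·0.026 + 3·0.060 + 3·0.060 + 3·0.074 − 4·0.022 = 0.452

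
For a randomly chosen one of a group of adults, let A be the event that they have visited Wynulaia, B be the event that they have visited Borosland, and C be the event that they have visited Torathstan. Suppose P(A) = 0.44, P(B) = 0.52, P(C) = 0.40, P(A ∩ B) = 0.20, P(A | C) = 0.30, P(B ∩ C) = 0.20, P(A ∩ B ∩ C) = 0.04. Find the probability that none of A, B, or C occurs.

P(A ∩ C) = P(C)·P(A|C) = 0.40 × 0.30 = 0.12
P(A ∪ B ∪ C) = 0.44 + 0.52 + 0.40 − 0.20 − 0.12 − 0.20 + 0.04 = 0.88
P(none) = 1 − 0.88 = 0.12

0.12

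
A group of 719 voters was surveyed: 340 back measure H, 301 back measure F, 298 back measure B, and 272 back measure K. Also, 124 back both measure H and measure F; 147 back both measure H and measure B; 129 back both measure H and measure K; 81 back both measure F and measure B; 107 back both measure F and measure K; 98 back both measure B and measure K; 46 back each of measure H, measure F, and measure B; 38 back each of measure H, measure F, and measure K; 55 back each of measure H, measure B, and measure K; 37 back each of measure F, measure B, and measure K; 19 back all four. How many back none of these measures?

Apply inclusion-exclusion:
|at least one| = 340 + 301 + 298 + 272 − 124 − 147 − 129 − 81 − 107 − 98 + 46 + 38 + 55 + 37 − 19 = 682
None: 719 − 682 = 37

37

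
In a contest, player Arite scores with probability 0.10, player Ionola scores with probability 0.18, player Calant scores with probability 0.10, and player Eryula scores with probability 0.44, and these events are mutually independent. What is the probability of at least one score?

0.628048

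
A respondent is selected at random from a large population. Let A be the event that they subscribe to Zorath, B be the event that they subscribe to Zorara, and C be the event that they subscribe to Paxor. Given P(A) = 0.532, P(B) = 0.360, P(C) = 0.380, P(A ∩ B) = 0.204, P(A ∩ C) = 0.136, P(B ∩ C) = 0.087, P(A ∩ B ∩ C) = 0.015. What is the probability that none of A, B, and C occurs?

Apply inclusion-exclusion:
P(A ∪ B ∪ C) = 0.532 + 0.360 + 0.380 − 0.204 − 0.136 − 0.087 + 0.015 = 0.860
P(none) = 1 − 0.860 = 0.140

0.140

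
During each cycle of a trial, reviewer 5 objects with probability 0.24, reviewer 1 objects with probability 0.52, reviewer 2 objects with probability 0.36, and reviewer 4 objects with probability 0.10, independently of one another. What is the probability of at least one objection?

P(none) = (1 − 0.24) × (1 − 0.52) × (1 − 0.36) × (1 − 0.10) = 0.76 × 0.48 × 0.64 × 0.90 = 0.2101248
P(at least one) = 1 − 0.2101248 = 0.7898752

0.7898752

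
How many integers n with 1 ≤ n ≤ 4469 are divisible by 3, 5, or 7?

2426

Inclusion–exclusion gives
1489 + 893 + 638 − 297 − 212 − 127 + 42 = 2426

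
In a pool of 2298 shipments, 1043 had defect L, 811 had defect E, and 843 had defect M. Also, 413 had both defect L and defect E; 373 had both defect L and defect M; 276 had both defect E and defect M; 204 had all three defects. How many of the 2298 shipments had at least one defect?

Apply inclusion-exclusion:
|at least one| = 1043 + 811 + 843 − 413 − 373 − 276 + 204 = 1839

1839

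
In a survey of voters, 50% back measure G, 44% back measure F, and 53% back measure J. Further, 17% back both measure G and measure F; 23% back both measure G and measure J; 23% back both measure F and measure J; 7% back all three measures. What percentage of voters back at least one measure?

P(union) = 50 + 44 + 53 − 17 − 23 − 23 + 7 = 91%

91%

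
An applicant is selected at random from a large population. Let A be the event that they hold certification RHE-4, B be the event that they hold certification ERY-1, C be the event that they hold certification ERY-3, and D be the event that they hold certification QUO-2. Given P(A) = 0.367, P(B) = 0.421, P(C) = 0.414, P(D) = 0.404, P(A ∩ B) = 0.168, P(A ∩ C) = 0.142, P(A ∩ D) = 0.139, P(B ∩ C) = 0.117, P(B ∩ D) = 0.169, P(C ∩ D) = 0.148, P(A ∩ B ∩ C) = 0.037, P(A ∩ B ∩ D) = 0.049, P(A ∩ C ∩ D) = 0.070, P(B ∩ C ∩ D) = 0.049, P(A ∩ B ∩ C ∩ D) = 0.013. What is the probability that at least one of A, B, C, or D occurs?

Using inclusion–exclusion:
P(A ∪ B ∪ C ∪ D) = 0.367 + 0.421 + 0.414 + 0.404 − 0.168 − 0.142 − 0.139 − 0.117 − 0.169 − 0.148 + 0.037 + 0.049 + 0.070 + 0.049 − 0.013 = 0.915

0.915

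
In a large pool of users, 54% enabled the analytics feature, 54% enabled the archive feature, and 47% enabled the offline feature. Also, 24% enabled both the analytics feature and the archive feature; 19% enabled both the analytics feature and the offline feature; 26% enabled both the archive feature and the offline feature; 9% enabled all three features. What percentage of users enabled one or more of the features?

95%

P(union) = 54 + 54 + 47 − 24 − 19 − 26 + 9 = 95%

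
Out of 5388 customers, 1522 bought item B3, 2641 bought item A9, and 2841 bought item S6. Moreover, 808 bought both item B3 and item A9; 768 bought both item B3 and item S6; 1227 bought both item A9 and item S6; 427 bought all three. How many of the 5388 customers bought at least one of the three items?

4628

Apply inclusion-exclusion:
|union| = 1522 + 2641 + 2841 − 808 − 768 − 1227 + 427 = 4628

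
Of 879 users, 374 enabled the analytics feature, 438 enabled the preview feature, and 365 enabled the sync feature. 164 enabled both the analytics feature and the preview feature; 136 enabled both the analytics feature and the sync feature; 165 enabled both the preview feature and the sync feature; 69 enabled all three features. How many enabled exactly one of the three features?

454

By inclusion–exclusion (exactly-one form):
N(exactly one) = 374 + 438 + 365 − 2·164 − 2·136 − 2·165 + 3·69 = 454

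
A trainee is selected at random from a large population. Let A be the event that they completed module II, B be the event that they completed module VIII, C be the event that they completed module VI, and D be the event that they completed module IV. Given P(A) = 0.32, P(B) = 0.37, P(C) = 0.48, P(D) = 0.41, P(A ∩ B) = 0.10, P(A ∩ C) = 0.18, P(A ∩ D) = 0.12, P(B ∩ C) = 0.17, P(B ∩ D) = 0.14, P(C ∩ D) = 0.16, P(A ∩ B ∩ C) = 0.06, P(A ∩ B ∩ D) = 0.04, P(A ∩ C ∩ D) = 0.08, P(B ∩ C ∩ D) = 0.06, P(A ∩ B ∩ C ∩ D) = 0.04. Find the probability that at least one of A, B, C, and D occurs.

P(A ∪ B ∪ C ∪ D) = 0.32 + 0.37 + 0.48 + 0.41 − 0.10 − 0.18 − 0.12 − 0.17 − 0.14 − 0.16 + 0.06 + 0.04 + 0.08 + 0.06 − 0.04 = 0.91

0.91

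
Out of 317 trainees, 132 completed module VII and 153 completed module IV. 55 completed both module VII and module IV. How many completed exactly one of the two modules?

175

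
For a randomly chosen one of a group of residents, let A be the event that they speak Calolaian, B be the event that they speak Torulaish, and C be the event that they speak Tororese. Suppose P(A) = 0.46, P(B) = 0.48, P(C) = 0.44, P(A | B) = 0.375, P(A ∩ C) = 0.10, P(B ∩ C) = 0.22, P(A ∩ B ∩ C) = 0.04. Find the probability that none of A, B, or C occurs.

P(A ∩ B) = P(B)·P(A|B) = 0.48 × 0.375 = 0.18
By inclusion-exclusion,
P(A ∪ B ∪ C) = 0.46 + 0.48 + 0.44 − 0.18 − 0.10 − 0.22 + 0.04 = 0.92
P(none) = 1 − 0.92 = 0.08

0.08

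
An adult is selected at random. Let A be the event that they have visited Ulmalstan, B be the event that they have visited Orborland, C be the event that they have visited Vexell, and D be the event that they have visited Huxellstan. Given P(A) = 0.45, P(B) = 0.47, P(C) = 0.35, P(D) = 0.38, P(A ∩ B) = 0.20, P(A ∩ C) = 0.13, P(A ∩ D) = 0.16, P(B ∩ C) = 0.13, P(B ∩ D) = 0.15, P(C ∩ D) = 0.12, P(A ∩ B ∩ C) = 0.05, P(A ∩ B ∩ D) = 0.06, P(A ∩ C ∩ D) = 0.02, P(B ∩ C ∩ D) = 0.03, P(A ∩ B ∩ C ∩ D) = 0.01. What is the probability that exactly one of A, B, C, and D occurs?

By inclusion–exclusion (exactly-one form):
P(exactly one) = 0.45 + 0.47 + 0.35 + 0.38 − 2·0.20 − 2·0.13 − 2·0.16 − 2·0.13 − 2·0.15 − 2·0.12 + 3·0.05 + 3·0.06 + 3·0.02 + 3·0.03 − 4·0.01 = 0.31

0.31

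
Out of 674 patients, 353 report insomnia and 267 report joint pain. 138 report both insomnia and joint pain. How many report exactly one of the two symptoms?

344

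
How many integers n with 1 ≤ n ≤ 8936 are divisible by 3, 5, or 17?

4450

Apply inclusion-exclusion:
2978 + 1787 + 525 − 595 − 175 − 105 + 35 = 4450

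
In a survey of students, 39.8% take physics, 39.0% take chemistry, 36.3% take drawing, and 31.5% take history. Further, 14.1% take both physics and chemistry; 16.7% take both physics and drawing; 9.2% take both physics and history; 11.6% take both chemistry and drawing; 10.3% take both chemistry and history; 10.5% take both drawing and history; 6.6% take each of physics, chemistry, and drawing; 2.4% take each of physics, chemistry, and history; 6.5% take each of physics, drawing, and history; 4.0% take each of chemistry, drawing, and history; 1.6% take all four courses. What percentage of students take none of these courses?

P(union) = 39.8 + 39.0 + 36.3 + 31.5 − 14.1 − 16.7 − 9.2 − 11.6 − 10.3 − 10.5 + 6.6 + 2.4 + 6.5 + 4.0 − 1.6 = 92.1%
P(none) = 100% − 92.1% = 7.9%

7.9%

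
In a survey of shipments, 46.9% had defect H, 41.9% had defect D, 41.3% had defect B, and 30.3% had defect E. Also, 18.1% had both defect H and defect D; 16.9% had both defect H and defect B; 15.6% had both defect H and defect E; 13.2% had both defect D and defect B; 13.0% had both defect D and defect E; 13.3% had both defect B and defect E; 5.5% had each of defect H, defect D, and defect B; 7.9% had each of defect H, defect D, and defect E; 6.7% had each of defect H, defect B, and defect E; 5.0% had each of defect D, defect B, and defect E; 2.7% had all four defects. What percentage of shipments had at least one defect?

92.7%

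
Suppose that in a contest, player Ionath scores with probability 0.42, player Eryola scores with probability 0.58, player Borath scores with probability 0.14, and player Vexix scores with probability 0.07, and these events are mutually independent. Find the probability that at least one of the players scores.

0.80516872

P(none) = (1 − 0.42) × (1 − 0.58) × (1 − 0.14) × (1 − 0.07) = 0.58 × 0.42 × 0.86 × 0.93 = 0.19483128
P(at least one) = 1 − 0.19483128 = 0.80516872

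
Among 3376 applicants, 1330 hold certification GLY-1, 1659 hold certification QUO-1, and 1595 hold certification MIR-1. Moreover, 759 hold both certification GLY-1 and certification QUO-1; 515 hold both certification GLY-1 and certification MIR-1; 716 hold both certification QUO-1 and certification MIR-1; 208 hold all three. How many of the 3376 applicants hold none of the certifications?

|at least one| = 1330 + 1659 + 1595 − 759 − 515 − 716 + 208 = 2802
None: 3376 − 2802 = 574

574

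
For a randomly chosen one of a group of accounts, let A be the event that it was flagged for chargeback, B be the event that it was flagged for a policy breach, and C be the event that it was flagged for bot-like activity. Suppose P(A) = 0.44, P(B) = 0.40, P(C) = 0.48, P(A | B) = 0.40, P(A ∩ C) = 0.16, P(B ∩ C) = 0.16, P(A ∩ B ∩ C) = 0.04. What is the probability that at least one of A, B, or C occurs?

0.88

P(A ∩ B) = P(B)·P(A|B) = 0.40 × 0.40 = 0.16
Using inclusion–exclusion:
P(A ∪ B ∪ C) = 0.44 + 0.40 + 0.48 − 0.16 − 0.16 − 0.16 + 0.04 = 0.88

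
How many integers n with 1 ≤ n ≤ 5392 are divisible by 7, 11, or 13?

1513

By inclusion–exclusion:
770 + 490 + 414 − 70 − 59 − 37 + 5 = 1513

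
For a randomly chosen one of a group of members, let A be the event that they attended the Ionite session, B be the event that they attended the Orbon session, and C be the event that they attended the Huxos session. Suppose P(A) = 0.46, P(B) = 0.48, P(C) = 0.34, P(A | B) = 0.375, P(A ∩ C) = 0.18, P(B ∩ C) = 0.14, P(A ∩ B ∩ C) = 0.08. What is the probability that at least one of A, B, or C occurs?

P(A ∩ B) = P(B)·P(A|B) = 0.48 × 0.375 = 0.18
By inclusion–exclusion:
P(A ∪ B ∪ C) = 0.46 + 0.48 + 0.34 − 0.18 − 0.18 − 0.14 + 0.08 = 0.86

0.86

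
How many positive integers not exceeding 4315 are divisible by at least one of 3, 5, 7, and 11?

By inclusion-exclusion,
floor(4315/3) + floor(4315/5) + floor(4315/7) + floor(4315/11) − floor(4315/15) − floor(4315/21) − floor(4315/33) − floor(4315/35) − floor(4315/55) − floor(4315/77) + floor(4315/105) + floor(4315/165) + floor(4315/231) + floor(4315/385) − floor(4315/1155) = 1438 + 863 + 616 + 392 − 287 − 205 − 130 − 123 − 78 − 56 + 41 + 26 + 18 + 11 − 3 = 2523

2523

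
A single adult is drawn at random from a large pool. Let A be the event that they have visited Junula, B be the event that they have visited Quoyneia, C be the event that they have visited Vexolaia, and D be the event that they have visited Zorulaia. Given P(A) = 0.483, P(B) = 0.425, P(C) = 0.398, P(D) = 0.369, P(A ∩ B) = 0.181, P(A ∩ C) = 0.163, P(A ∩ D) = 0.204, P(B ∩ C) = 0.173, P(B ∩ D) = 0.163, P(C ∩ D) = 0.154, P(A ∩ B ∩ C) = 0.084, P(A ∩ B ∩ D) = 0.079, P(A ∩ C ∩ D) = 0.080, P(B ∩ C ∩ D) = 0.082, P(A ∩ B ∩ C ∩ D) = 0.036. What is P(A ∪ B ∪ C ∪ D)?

0.926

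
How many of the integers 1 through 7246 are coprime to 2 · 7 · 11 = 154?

2823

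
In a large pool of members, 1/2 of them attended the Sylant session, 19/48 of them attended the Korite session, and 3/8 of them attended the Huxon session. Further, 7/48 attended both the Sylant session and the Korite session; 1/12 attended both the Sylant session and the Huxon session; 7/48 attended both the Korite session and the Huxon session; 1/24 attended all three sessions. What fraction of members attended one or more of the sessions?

15/16

Inclusion–exclusion gives
P(union) = 1/2 + 19/48 + 3/8 − 7/48 − 1/12 − 7/48 + 1/24 = 15/16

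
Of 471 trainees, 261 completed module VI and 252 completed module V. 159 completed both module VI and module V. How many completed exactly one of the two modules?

|exactly one| = 261 + 252 − 2·159 = 195

195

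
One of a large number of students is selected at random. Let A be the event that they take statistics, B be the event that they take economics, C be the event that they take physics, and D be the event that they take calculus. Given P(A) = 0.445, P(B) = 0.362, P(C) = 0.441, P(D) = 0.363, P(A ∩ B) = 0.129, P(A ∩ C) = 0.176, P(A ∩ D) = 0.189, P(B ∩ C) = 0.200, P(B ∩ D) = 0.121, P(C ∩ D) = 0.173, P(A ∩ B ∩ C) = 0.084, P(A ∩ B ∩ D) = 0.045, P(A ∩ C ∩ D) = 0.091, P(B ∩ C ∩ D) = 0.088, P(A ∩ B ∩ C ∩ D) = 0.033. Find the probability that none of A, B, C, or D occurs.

Using inclusion–exclusion:
P(A ∪ B ∪ C ∪ D) = 0.445 + 0.362 + 0.441 + 0.363 − 0.129 − 0.176 − 0.189 − 0.200 − 0.121 − 0.173 + 0.084 + 0.045 + 0.091 + 0.088 − 0.033 = 0.898
P(none) = 1 − 0.898 = 0.102

0.102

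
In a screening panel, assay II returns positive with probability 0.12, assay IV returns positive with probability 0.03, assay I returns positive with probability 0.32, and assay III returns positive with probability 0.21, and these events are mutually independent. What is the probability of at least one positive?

P(none) = (1 − 0.12) × (1 − 0.03) × (1 − 0.32) × (1 − 0.21) = 0.88 × 0.97 × 0.68 × 0.79 = 0.45855392
P(at least one) = 1 − 0.45855392 = 0.54144608

0.54144608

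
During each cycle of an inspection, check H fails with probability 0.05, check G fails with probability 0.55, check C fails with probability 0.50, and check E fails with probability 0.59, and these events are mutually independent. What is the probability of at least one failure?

P(none) = (1 − 0.05) × (1 − 0.55) × (1 − 0.50) × (1 − 0.59) = 0.95 × 0.45 × 0.50 × 0.41 = 0.0876375
P(at least one) = 1 − 0.0876375 = 0.9123625

0.9123625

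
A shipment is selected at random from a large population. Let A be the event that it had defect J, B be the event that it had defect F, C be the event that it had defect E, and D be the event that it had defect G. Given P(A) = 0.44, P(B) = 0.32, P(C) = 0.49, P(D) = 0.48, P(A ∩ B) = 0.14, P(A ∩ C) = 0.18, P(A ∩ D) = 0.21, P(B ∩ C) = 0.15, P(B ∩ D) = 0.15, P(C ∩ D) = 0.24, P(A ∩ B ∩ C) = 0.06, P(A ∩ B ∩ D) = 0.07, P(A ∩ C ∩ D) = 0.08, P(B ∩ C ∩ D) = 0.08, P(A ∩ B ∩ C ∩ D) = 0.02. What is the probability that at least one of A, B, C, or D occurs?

P(A ∪ B ∪ C ∪ D) = 0.44 + 0.32 + 0.49 + 0.48 − 0.14 − 0.18 − 0.21 − 0.15 − 0.15 − 0.24 + 0.06 + 0.07 + 0.08 + 0.08 − 0.02 = 0.93

0.93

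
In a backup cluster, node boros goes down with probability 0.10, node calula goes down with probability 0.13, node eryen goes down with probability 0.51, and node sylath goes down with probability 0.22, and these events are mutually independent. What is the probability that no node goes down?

P(none) = (1 − 0.10) × (1 − 0.13) × (1 − 0.51) × (1 − 0.22) = 0.90 × 0.87 × 0.49 × 0.78 = 0.2992626

0.2992626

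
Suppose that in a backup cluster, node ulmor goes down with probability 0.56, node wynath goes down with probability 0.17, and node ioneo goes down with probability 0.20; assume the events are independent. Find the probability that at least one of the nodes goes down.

P(none) = (1 − 0.56) × (1 − 0.17) × (1 − 0.20) = 0.44 × 0.83 × 0.80 = 0.29216
P(at least one) = 1 − 0.29216 = 0.70784

0.70784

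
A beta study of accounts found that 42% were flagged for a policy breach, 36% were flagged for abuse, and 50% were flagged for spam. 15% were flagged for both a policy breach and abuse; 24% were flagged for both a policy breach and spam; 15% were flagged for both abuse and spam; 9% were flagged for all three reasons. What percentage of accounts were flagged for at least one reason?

83%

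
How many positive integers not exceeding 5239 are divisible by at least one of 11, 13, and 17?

1102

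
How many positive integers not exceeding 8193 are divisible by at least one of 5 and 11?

2234

By inclusion-exclusion,
⌊8193/5⌋ + ⌊8193/11⌋ − ⌊8193/55⌋ = 1638 + 744 − 148 = 2234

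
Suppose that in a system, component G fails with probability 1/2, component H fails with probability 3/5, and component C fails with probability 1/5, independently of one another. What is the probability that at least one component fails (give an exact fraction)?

21/25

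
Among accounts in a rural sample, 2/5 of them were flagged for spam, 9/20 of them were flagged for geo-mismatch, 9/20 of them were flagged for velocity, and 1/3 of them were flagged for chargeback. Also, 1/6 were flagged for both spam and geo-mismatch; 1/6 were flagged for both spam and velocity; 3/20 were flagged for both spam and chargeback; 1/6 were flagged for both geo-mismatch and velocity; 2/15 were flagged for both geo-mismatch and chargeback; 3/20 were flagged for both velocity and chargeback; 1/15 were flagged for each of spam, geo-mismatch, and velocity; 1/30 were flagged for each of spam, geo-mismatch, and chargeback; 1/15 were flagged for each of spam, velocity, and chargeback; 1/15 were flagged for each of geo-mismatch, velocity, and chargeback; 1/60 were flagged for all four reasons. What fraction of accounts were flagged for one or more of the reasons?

11/12

By inclusion–exclusion:
P(union) = 2/5 + 9/20 + 9/20 + 1/3 − 1/6 − 1/6 − 3/20 − 1/6 − 2/15 − 3/20 + 1/15 + 1/30 + 1/15 + 1/15 − 1/60 = 11/12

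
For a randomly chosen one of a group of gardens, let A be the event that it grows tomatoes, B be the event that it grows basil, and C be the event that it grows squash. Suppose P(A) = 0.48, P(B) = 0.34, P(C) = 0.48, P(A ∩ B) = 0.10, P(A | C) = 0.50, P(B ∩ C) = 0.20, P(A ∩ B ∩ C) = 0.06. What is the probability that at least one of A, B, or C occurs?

0.82

P(A ∩ C) = P(C)·P(A|C) = 0.48 × 0.50 = 0.24
P(A ∪ B ∪ C) = 0.48 + 0.34 + 0.48 − 0.10 − 0.24 − 0.20 + 0.06 = 0.82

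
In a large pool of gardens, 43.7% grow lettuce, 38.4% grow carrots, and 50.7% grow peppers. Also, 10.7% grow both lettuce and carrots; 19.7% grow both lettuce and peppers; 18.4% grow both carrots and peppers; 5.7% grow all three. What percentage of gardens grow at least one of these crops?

89.7%

P(≥1) = 43.7 + 38.4 + 50.7 − 10.7 − 19.7 − 18.4 + 5.7 = 89.7%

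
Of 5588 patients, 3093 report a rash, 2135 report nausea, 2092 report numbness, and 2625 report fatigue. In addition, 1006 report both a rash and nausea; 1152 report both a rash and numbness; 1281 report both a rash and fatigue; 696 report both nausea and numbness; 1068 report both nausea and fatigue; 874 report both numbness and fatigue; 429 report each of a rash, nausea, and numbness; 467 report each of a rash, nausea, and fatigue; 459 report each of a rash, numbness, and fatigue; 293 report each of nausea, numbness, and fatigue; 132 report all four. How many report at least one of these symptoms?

|union| = 3093 + 2135 + 2092 + 2625 − 1006 − 1152 − 1281 − 696 − 1068 − 874 + 429 + 467 + 459 + 293 − 132 = 5384

5384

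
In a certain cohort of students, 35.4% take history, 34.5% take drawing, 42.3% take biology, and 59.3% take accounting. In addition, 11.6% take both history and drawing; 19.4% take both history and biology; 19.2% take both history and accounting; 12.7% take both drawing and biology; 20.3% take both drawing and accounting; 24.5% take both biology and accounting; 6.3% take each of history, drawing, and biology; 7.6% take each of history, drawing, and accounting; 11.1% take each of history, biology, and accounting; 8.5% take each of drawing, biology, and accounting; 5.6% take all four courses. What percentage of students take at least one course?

91.7%

Apply inclusion-exclusion:
P(union) = 35.4 + 34.5 + 42.3 + 59.3 − 11.6 − 19.4 − 19.2 − 12.7 − 20.3 − 24.5 + 6.3 + 7.6 + 11.1 + 8.5 − 5.6 = 91.7%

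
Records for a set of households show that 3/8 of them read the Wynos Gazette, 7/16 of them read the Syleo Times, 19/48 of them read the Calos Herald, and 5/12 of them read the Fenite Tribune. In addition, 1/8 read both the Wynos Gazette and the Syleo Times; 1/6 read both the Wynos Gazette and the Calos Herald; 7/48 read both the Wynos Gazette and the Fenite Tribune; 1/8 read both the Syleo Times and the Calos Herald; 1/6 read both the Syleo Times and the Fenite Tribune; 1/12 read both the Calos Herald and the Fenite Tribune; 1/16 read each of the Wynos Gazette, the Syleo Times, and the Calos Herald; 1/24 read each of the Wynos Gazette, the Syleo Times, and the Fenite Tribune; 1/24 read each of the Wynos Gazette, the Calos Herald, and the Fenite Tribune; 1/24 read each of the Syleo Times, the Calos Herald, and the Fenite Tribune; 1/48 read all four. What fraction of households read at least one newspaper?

47/48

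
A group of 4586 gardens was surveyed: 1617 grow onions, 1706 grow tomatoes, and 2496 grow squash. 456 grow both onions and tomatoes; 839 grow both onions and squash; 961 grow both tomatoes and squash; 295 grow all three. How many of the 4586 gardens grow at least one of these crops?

|at least one| = 1617 + 1706 + 2496 − 456 − 839 − 961 + 295 = 3858

3858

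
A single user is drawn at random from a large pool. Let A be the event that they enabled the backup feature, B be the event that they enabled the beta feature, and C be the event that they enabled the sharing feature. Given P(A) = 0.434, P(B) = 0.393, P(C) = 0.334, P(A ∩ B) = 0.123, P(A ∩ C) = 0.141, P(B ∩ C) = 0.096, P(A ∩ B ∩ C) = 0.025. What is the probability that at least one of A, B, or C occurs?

0.826

By inclusion-exclusion,
P(A ∪ B ∪ C) = 0.434 + 0.393 + 0.334 − 0.123 − 0.141 − 0.096 + 0.025 = 0.826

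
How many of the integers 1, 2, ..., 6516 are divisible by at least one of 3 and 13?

2506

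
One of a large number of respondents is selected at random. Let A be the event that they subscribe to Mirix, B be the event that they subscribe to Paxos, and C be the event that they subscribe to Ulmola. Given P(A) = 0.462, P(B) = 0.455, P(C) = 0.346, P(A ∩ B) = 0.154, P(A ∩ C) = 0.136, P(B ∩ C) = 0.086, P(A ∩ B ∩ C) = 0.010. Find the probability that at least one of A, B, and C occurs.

0.897

P(A ∪ B ∪ C) = 0.462 + 0.455 + 0.346 − 0.154 − 0.136 − 0.086 + 0.010 = 0.897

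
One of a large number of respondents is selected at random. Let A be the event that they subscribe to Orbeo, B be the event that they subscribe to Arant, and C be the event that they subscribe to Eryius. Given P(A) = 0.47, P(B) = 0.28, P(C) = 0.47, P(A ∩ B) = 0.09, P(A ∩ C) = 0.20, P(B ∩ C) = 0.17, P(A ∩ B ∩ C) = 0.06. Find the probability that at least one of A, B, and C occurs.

0.82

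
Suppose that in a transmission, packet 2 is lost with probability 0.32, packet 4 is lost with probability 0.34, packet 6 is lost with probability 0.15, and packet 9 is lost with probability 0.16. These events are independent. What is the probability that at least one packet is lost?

Independence gives P(none) = ∏(1 − pᵢ).
P(none) = (1 − 0.32) × (1 − 0.34) × (1 − 0.15) × (1 − 0.16) = 0.68 × 0.66 × 0.85 × 0.84 = 0.3204432
P(at least one) = 1 − 0.3204432 = 0.6795568

0.6795568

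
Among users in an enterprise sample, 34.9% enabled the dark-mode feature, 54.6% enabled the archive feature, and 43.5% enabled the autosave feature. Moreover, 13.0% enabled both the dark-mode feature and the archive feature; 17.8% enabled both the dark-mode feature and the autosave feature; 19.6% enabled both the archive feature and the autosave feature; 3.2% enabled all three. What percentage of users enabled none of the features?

14.2%

P(at least one) = 34.9 + 54.6 + 43.5 − 13.0 − 17.8 − 19.6 + 3.2 = 85.8%
P(none) = 100% − 85.8% = 14.2%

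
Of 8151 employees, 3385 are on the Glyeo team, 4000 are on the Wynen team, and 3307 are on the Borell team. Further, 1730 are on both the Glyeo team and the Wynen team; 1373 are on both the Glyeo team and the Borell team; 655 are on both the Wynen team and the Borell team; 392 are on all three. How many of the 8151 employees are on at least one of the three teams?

7326

Apply inclusion-exclusion:
N(≥1) = 3385 + 4000 + 3307 − 1730 − 1373 − 655 + 392 = 7326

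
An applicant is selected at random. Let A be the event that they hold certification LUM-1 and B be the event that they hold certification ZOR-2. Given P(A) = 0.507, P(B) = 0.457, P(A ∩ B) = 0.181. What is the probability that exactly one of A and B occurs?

P(exactly one) = 0.507 + 0.457 − 2·0.181 = 0.602

0.602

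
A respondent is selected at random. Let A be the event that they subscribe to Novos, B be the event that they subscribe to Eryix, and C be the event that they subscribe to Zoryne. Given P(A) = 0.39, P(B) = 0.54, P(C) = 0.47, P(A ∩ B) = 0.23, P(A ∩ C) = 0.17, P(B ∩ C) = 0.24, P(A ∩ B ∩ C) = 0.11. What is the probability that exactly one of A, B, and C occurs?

P(exactly one) = 0.39 + 0.54 + 0.47 − 2·0.23 − 2·0.17 − 2·0.24 + 3·0.11 = 0.45

0.45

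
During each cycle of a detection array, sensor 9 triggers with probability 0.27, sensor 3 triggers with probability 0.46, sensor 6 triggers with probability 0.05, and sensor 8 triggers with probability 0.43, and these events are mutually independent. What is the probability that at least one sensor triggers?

0.7865407

P(none) = (1 − 0.27) × (1 − 0.46) × (1 − 0.05) × (1 − 0.43) = 0.73 × 0.54 × 0.95 × 0.57 = 0.2134593
P(at least one) = 1 − 0.2134593 = 0.7865407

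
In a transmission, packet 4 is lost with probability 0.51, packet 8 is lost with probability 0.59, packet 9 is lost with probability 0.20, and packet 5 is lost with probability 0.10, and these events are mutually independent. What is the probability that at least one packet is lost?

P(none) = (1 − 0.51) × (1 − 0.59) × (1 − 0.20) × (1 − 0.10) = 0.49 × 0.41 × 0.80 × 0.90 = 0.144648
P(at least one) = 1 − 0.144648 = 0.855352

0.855352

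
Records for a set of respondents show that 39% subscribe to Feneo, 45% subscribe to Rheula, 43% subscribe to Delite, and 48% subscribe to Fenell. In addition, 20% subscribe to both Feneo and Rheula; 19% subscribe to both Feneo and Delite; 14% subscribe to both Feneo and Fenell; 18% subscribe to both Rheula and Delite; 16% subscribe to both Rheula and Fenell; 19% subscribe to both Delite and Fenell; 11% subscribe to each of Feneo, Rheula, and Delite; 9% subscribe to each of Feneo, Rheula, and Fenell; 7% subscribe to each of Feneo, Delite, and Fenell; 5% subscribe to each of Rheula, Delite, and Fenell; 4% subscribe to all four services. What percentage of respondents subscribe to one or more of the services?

By inclusion-exclusion,
P(union) = 39 + 45 + 43 + 48 − 20 − 19 − 14 − 18 − 16 − 19 + 11 + 9 + 7 + 5 − 4 = 97%

97%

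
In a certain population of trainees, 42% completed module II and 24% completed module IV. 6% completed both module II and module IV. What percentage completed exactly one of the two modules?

P(exactly one) = 42 + 24 − 2·6 = 54%

54%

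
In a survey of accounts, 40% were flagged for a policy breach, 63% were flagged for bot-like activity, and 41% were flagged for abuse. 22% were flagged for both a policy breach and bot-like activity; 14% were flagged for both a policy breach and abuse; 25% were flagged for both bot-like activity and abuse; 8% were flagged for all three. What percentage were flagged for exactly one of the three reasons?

46%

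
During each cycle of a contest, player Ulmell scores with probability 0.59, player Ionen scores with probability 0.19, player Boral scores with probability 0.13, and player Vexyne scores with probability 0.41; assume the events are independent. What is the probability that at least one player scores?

Independence gives P(none) = ∏(1 − pᵢ).
P(none) = (1 − 0.59) × (1 − 0.19) × (1 − 0.13) × (1 − 0.41) = 0.41 × 0.81 × 0.87 × 0.59 = 0.17046693
P(at least one) = 1 − 0.17046693 = 0.82953307

0.82953307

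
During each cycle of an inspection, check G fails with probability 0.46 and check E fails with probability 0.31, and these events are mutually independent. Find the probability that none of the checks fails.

0.3726

P(none) = (1 − 0.46) × (1 − 0.31) = 0.54 × 0.69 = 0.3726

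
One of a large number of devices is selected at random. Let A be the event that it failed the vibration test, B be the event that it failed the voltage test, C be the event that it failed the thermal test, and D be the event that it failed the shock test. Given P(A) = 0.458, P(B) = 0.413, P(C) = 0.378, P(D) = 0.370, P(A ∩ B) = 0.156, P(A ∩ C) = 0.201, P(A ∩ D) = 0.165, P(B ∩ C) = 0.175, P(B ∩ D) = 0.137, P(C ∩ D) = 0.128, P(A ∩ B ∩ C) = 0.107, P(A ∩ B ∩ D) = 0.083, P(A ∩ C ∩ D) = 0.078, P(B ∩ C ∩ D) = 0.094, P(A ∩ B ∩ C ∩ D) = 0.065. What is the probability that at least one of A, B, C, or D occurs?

Inclusion–exclusion gives
P(A ∪ B ∪ C ∪ D) = 0.458 + 0.413 + 0.378 + 0.370 − 0.156 − 0.201 − 0.165 − 0.175 − 0.137 − 0.128 + 0.107 + 0.083 + 0.078 + 0.094 − 0.065 = 0.954

0.954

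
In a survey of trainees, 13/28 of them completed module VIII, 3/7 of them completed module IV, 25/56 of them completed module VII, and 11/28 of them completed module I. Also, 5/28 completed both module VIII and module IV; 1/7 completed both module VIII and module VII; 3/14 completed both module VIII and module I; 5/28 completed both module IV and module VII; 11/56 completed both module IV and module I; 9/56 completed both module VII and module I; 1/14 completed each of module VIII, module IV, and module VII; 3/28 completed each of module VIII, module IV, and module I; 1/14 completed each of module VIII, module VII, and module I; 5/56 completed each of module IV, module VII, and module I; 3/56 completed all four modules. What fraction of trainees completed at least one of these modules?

P(at least one) = 13/28 + 3/7 + 25/56 + 11/28 − 5/28 − 1/7 − 3/14 − 5/28 − 11/56 − 9/56 + 1/14 + 3/28 + 1/14 + 5/56 − 3/56 = 53/56

53/56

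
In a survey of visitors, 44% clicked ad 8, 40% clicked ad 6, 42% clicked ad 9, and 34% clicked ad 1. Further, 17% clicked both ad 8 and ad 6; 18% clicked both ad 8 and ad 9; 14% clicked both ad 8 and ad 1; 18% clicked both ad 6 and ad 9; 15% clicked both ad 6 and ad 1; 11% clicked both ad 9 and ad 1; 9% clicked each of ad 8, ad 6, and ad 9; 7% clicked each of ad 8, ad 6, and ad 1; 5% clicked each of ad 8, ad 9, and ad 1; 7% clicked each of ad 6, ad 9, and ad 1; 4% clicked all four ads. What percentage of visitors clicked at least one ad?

P(union) = 44 + 40 + 42 + 34 − 17 − 18 − 14 − 18 − 15 − 11 + 9 + 7 + 5 + 7 − 4 = 91%

91%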